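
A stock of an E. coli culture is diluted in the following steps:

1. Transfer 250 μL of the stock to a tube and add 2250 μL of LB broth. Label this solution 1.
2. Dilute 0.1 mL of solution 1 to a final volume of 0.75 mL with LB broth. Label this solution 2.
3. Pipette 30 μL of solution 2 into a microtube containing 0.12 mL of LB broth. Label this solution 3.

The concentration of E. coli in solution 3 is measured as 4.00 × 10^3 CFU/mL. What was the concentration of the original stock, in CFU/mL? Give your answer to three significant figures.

Step 1: 250 μL + 2250 μL = 2500 μL total → factor 2500/250 = 10
Step 2: 0.1 mL brought to 0.75 mL → factor 0.75/0.1 = 7.5
Step 3: 30 μL + 0.12 mL = 150 μL total → factor 150/30 = 5
Overall dilution factor = 10 × 7.5 × 5 = 375
Stock = 4.00 × 10^3 CFU/mL × 375 = 1.50 × 10^6 CFU/mL

1.50 × 10^6 CFU/mL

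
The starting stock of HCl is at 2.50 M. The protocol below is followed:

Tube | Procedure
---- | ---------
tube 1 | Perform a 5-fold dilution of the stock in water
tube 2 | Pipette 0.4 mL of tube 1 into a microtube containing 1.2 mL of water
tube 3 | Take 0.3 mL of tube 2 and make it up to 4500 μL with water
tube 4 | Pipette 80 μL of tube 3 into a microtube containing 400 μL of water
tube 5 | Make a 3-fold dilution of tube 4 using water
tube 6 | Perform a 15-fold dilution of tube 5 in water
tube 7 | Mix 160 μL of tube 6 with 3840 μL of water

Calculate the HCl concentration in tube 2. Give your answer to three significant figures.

0.125 M

Step 1: 5-fold → factor 5
Step 2: 0.4 mL + 1.2 mL = 1.6 mL total → factor 1.6/0.4 = 4
Dilution factor through tube 2 = 5 × 4 = 20
[tube 2] = 2.50 M / 20 = 0.125 M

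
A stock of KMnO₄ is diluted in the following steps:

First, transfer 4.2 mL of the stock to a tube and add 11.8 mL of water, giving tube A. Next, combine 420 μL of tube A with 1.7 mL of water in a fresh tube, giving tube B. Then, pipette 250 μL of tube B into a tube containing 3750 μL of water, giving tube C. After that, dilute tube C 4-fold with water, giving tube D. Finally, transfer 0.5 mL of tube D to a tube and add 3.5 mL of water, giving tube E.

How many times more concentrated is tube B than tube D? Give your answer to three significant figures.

Step 1: 4.2 mL + 11.8 mL = 16 mL total → factor 16/4.2 = 3.8095
Step 2: 420 μL + 1.7 mL = 2120 μL total → factor 2120/420 = 5.0476
Step 3: 250 μL + 3750 μL = 4000 μL total → factor 4000/250 = 16
Step 4: 4-fold → factor 4
Dilution factor to tube B = 19.229; to tube D = 1230.7
[tube B]/[tube D] = (factor to tube D)/(factor to tube B) = 1230.7/19.229 = 64.0

64.0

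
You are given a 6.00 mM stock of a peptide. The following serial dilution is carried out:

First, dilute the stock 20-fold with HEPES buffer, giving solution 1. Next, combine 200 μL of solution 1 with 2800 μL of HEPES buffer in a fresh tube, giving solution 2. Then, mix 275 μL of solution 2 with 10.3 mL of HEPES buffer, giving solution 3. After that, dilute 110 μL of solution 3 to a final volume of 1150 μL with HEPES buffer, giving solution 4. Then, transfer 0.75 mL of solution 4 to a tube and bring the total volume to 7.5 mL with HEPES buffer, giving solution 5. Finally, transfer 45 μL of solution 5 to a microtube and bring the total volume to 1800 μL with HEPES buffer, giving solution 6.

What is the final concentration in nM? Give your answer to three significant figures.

0.124 nM

Step 1: 20-fold → factor 20
Step 2: 200 μL + 2800 μL = 3000 μL total → factor 3000/200 = 15
Step 3: 275 μL + 10.3 mL = 10575 μL total → factor 10575/275 = 38.455
Step 4: 110 μL brought to 1150 μL → factor 1150/110 = 10.455
Step 5: 0.75 mL brought to 7.5 mL → factor 7.5/0.75 = 10
Step 6: 45 μL brought to 1800 μL → factor 1800/45 = 40
Overall dilution factor = 20 × 15 × 38.455 × 10.455 × 10 × 40 = 4.8243 × 10^7
Final = 6.00 mM / 4.8243 × 10^7 = 1.244 × 10^-7 mM = 0.124 nM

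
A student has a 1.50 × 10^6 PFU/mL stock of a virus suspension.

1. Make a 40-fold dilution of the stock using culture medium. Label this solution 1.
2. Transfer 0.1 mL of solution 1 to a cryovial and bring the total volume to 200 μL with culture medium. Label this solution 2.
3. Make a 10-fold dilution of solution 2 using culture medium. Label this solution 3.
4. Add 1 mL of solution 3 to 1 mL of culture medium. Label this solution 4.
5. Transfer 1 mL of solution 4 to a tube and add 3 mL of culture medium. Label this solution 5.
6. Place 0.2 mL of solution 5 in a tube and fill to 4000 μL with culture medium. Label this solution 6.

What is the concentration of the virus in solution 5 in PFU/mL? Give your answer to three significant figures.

Step 1: 40-fold → factor 40
Step 2: 0.1 mL brought to 200 μL → factor 0.2/0.1 = 2
Step 3: 10-fold → factor 10
Step 4: 1 mL + 1 mL = 2 mL total → factor 2/1 = 2
Step 5: 1 mL + 3 mL = 4 mL total → factor 4/1 = 4
Dilution factor through solution 5 = 40 × 2 × 10 × 2 × 4 = 6400
[solution 5] = 1.50 × 10^6 PFU/mL / 6400 = 234 PFU/mL

234 PFU/mL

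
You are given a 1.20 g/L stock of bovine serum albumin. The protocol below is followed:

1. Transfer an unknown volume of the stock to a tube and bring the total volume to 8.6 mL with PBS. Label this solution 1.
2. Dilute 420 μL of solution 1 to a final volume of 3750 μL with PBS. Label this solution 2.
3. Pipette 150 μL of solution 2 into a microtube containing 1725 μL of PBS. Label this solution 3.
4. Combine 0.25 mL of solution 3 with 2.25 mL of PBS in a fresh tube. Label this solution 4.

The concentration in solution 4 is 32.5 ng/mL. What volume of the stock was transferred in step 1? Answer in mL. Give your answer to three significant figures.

Step 1: v brought to 8.6 mL → factor = 8.6 mL/v
Step 2: 420 μL brought to 3750 μL → factor 3750/420 = 8.9286
Step 3: 150 μL + 1725 μL = 1875 μL total → factor 1875/150 = 12.5
Step 4: 0.25 mL + 2.25 mL = 2.5 mL total → factor 2.5/0.25 = 10
Product of known-step factors = 1116.1
Overall factor = 1.20 g/L / (32.5 ng/mL) = 36923
Step-1 factor = 36923 / 1116.1 = 33.083
v = 8.6 mL / 33.083 = 0.260 mL

0.260 mL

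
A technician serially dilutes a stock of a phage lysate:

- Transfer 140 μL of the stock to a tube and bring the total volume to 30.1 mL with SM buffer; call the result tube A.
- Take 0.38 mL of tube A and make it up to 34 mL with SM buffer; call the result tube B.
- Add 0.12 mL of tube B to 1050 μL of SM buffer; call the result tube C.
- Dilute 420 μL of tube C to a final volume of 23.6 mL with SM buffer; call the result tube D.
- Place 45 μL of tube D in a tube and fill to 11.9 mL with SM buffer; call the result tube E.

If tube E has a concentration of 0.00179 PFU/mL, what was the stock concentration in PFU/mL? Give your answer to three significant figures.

4.99 × 10^6 PFU/mL

Step 1: 140 μL brought to 30.1 mL → factor 30100/140 = 215
Step 2: 0.38 mL brought to 34 mL → factor 34/0.38 = 89.474
Step 3: 0.12 mL + 1050 μL = 1.17 mL total → factor 1.17/0.12 = 9.75
Step 4: 420 μL brought to 23.6 mL → factor 23600/420 = 56.19
Step 5: 45 μL brought to 11.9 mL → factor 11900/45 = 264.44
Overall dilution factor = 215 × 89.474 × 9.75 × 56.19 × 264.44 = 2.787 × 10^9
Stock = 0.00179 PFU/mL × 2.787 × 10^9 = 4.99 × 10^6 PFU/mL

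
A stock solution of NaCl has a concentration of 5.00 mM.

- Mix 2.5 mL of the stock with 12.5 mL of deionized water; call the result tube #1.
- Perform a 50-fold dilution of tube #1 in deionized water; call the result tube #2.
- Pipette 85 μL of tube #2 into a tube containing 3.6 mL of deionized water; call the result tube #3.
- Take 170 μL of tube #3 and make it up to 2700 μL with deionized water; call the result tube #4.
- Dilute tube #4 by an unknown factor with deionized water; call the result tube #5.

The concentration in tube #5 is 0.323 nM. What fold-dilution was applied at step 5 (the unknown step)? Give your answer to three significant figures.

Step 1: 2.5 mL + 12.5 mL = 15 mL total → factor 15/2.5 = 6
Step 2: 50-fold → factor 50
Step 3: 85 μL + 3.6 mL = 3685 μL total → factor 3685/85 = 43.353
Step 4: 170 μL brought to 2700 μL → factor 2700/170 = 15.882
Step 5: unknown factor x
Product of known-step factors = 2.0656 × 10^5
Overall factor = 5.00 mM / (0.323 nM) = 1.548 × 10^7
x = 1.548 × 10^7 / 2.0656 × 10^5 = 74.9

74.9-fold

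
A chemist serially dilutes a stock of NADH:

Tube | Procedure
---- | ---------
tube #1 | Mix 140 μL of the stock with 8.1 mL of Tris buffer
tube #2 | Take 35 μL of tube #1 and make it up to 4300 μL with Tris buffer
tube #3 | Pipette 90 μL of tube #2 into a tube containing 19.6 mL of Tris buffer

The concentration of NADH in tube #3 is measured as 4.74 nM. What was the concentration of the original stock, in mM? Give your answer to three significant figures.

7.50 mM

Step 1: 140 μL + 8.1 mL = 8240 μL total → factor 8240/140 = 58.857
Step 2: 35 μL brought to 4300 μL → factor 4300/35 = 122.86
Step 3: 90 μL + 19.6 mL = 19690 μL total → factor 19690/90 = 218.78
Overall dilution factor = 58.857 × 122.86 × 218.78 = 1.582 × 10^6
Stock = 4.74 nM × 1.582 × 10^6 = 7.499 × 10^6 nM = 7.50 mM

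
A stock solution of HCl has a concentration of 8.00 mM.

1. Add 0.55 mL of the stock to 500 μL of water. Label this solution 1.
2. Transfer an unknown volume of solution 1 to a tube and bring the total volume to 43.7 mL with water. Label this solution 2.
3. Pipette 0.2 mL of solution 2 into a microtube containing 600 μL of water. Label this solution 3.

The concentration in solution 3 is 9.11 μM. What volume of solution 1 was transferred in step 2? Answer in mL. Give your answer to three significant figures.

0.380 mL

Step 1: 0.55 mL + 500 μL = 1.05 mL total → factor 1.05/0.55 = 1.9091
Step 2: v brought to 43.7 mL → factor = 43.7 mL/v
Step 3: 0.2 mL + 600 μL = 0.8 mL total → factor 0.8/0.2 = 4
Product of known-step factors = 7.6364
Overall factor = 8.00 mM / (9.11 μM) = 878.16
Step-2 factor = 878.16 / 7.6364 = 115
v = 43.7 mL / 115 = 0.380 mL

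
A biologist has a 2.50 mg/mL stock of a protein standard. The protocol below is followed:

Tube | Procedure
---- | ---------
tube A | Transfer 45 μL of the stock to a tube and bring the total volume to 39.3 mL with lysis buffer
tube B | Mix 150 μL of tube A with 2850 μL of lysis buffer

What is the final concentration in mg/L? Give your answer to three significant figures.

Step 1: 45 μL brought to 39.3 mL → factor 39300/45 = 873.33
Step 2: 150 μL + 2850 μL = 3000 μL total → factor 3000/150 = 20
Overall dilution factor = 873.33 × 20 = 17467
Final = 2.50 mg/mL / 17467 = 0.0001431 mg/mL = 0.143 mg/L

0.143 mg/L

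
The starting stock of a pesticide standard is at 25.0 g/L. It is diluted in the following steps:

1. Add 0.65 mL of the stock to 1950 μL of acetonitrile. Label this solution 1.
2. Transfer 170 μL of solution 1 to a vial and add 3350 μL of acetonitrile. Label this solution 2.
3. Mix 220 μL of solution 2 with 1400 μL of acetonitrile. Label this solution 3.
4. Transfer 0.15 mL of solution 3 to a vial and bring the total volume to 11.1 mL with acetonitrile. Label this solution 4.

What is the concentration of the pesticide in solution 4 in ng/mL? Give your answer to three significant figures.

554 ng/mL

Step 1: 0.65 mL + 1950 μL = 2.6 mL total → factor 2.6/0.65 = 4
Step 2: 170 μL + 3350 μL = 3520 μL total → factor 3520/170 = 20.706
Step 3: 220 μL + 1400 μL = 1620 μL total → factor 1620/220 = 7.3636
Step 4: 0.15 mL brought to 11.1 mL → factor 11.1/0.15 = 74
Dilution factor through solution 4 = 4 × 20.706 × 7.3636 × 74 = 45131
[solution 4] = 25.0 g/L / 45131 = 0.0005539 g/L = 554 ng/mL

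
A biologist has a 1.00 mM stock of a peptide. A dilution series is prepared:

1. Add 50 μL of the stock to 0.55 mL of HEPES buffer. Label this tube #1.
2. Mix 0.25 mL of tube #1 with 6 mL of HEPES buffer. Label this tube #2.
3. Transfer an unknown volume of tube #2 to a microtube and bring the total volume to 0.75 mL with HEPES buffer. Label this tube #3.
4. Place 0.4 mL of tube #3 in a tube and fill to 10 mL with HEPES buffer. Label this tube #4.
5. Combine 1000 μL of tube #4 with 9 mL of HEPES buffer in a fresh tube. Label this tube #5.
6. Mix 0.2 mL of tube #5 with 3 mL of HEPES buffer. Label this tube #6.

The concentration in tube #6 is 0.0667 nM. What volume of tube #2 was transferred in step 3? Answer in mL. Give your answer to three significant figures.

0.0600 mL

Step 1: 50 μL + 0.55 mL = 600 μL total → factor 600/50 = 12
Step 2: 0.25 mL + 6 mL = 6.25 mL total → factor 6.25/0.25 = 25
Step 3: v brought to 0.75 mL → factor = 0.75 mL/v
Step 4: 0.4 mL brought to 10 mL → factor 10/0.4 = 25
Step 5: 1000 μL + 9 mL = 10000 μL total → factor 10000/1000 = 10
Step 6: 0.2 mL + 3 mL = 3.2 mL total → factor 3.2/0.2 = 16
Product of known-step factors = 1.2 × 10^6
Overall factor = 1.00 mM / (0.0667 nM) = 1.4993 × 10^7
Step-3 factor = 1.4993 × 10^7 / 1.2 × 10^6 = 12.494
v = 0.75 mL / 12.494 = 0.0600 mL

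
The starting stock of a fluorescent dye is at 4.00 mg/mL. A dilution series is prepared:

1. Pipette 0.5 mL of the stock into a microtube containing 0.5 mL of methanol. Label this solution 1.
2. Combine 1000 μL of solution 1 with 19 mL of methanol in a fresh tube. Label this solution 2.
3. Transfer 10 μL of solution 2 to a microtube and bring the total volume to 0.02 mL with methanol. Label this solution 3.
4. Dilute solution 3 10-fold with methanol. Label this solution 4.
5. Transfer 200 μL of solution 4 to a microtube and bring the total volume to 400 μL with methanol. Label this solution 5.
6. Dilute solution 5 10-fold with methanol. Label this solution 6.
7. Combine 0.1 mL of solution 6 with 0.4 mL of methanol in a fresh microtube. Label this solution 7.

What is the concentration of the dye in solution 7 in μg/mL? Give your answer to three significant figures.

0.0500 μg/mL

Step 1: 0.5 mL + 0.5 mL = 1 mL total → factor 1/0.5 = 2
Step 2: 1000 μL + 19 mL = 20000 μL total → factor 20000/1000 = 20
Step 3: 10 μL brought to 0.02 mL → factor 20/10 = 2
Step 4: 10-fold → factor 10
Step 5: 200 μL brought to 400 μL → factor 400/200 = 2
Step 6: 10-fold → factor 10
Step 7: 0.1 mL + 0.4 mL = 0.5 mL total → factor 0.5/0.1 = 5
Overall dilution factor = 2 × 20 × 2 × 10 × 2 × 10 × 5 = 80000
Final = 4.00 mg/mL / 80000 = 5.000 × 10^-5 mg/mL = 0.0500 μg/mL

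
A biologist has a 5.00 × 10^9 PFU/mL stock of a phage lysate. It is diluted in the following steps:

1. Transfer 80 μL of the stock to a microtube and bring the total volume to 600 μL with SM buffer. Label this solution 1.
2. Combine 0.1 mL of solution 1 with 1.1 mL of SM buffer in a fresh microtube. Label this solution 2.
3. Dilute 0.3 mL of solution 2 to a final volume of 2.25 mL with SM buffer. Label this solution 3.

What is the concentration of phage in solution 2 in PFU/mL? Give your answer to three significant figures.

5.56 × 10^7 PFU/mL

Step 1: 80 μL brought to 600 μL → factor 600/80 = 7.5
Step 2: 0.1 mL + 1.1 mL = 1.2 mL total → factor 1.2/0.1 = 12
Dilution factor through solution 2 = 7.5 × 12 = 90
[solution 2] = 5.00 × 10^9 PFU/mL / 90 = 5.56 × 10^7 PFU/mL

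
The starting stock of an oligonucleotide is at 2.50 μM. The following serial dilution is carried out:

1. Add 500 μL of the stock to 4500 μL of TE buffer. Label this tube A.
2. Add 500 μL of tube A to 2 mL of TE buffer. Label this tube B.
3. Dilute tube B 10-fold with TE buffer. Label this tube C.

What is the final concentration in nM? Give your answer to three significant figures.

5.00 nM

Step 1: 500 μL + 4500 μL = 5000 μL total → factor 5000/500 = 10
Step 2: 500 μL + 2 mL = 2500 μL total → factor 2500/500 = 5
Step 3: 10-fold → factor 10
Overall dilution factor = 10 × 5 × 10 = 500
Final = 2.50 μM / 500 = 0.005000 μM = 5.00 nM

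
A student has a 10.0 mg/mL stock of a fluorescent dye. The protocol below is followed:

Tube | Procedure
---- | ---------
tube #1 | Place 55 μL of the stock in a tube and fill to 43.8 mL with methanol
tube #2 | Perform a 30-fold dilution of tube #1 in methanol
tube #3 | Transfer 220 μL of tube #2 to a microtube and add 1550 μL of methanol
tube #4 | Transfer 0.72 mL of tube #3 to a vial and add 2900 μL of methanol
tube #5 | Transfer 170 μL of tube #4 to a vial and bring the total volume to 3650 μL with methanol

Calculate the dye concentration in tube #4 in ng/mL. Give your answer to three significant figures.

10.3 ng/mL

Step 1: 55 μL brought to 43.8 mL → factor 43800/55 = 796.36
Step 2: 30-fold → factor 30
Step 3: 220 μL + 1550 μL = 1770 μL total → factor 1770/220 = 8.0455
Step 4: 0.72 mL + 2900 μL = 3.62 mL total → factor 3.62/0.72 = 5.0278
Dilution factor through tube #4 = 796.36 × 30 × 8.0455 × 5.0278 = 9.6641 × 10^5
[tube #4] = 10.0 mg/mL / 9.6641 × 10^5 = 1.035 × 10^-5 mg/mL = 10.3 ng/mL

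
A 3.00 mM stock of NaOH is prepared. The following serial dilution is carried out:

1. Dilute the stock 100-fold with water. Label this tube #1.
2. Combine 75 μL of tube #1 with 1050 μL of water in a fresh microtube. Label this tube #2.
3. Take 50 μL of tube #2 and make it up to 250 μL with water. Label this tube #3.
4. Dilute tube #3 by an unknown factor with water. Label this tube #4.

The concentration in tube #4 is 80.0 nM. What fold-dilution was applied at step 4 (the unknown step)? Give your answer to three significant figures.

5.00-fold

Step 1: 100-fold → factor 100
Step 2: 75 μL + 1050 μL = 1125 μL total → factor 1125/75 = 15
Step 3: 50 μL brought to 250 μL → factor 250/50 = 5
Step 4: unknown factor x
Product of known-step factors = 7500
Overall factor = 3.00 mM / (80.0 nM) = 37500
x = 37500 / 7500 = 5.00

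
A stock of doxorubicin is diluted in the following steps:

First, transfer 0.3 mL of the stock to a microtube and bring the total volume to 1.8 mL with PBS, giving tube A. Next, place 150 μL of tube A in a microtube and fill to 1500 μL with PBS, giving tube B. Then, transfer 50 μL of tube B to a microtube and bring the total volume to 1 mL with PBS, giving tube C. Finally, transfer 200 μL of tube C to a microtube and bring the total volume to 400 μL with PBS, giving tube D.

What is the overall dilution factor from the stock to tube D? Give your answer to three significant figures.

Step 1: 0.3 mL brought to 1.8 mL → factor 1.8/0.3 = 6
Step 2: 150 μL brought to 1500 μL → factor 1500/150 = 10
Step 3: 50 μL brought to 1 mL → factor 1000/50 = 20
Step 4: 200 μL brought to 400 μL → factor 400/200 = 2
Overall dilution factor = 6 × 10 × 20 × 2 = 2400

2.40 × 10^3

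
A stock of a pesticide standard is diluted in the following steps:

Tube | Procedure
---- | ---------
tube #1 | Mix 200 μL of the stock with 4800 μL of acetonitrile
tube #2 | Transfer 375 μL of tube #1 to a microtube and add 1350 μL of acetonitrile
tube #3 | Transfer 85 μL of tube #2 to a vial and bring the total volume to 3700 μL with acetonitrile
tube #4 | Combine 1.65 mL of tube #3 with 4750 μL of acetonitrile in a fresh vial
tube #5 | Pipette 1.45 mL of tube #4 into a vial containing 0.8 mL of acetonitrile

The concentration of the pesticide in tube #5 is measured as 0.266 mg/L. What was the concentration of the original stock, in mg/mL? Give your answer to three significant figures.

Step 1: 200 μL + 4800 μL = 5000 μL total → factor 5000/200 = 25
Step 2: 375 μL + 1350 μL = 1725 μL total → factor 1725/375 = 4.6
Step 3: 85 μL brought to 3700 μL → factor 3700/85 = 43.529
Step 4: 1.65 mL + 4750 μL = 6.4 mL total → factor 6.4/1.65 = 3.8788
Step 5: 1.45 mL + 0.8 mL = 2.25 mL total → factor 2.25/1.45 = 1.5517
Overall dilution factor = 25 × 4.6 × 43.529 × 3.8788 × 1.5517 = 30129
Stock = 0.266 mg/L × 30129 = 8014 mg/L = 8.01 mg/mL

8.01 mg/mL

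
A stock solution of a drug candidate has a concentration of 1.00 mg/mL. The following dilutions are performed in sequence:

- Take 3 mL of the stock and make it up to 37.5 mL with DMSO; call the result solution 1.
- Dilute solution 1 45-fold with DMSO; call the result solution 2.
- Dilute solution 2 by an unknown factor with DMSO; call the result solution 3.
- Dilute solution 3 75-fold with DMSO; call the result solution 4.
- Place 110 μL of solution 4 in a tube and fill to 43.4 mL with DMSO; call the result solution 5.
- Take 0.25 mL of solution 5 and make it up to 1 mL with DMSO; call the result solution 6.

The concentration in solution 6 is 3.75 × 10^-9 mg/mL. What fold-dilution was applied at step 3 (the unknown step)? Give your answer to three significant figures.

4.01-fold

Step 1: 3 mL brought to 37.5 mL → factor 37.5/3 = 12.5
Step 2: 45-fold → factor 45
Step 3: unknown factor x
Step 4: 75-fold → factor 75
Step 5: 110 μL brought to 43.4 mL → factor 43400/110 = 394.55
Step 6: 0.25 mL brought to 1 mL → factor 1/0.25 = 4
Product of known-step factors = 6.658 × 10^7
Overall factor = 1.00 mg/mL / (3.75 × 10^-9 mg/mL) = 2.6667 × 10^8
x = 2.6667 × 10^8 / 6.658 × 10^7 = 4.01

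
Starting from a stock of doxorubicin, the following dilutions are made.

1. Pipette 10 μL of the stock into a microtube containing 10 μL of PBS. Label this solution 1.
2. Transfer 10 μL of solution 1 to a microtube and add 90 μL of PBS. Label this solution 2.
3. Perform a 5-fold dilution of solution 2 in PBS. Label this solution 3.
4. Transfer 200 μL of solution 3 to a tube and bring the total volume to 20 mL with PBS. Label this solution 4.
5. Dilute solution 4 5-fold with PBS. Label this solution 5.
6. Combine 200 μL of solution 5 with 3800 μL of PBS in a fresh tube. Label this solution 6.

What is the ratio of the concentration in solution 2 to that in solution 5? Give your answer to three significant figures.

2.50 × 10^3

Step 1: 10 μL + 10 μL = 20 μL total → factor 20/10 = 2
Step 2: 10 μL + 90 μL = 100 μL total → factor 100/10 = 10
Step 3: 5-fold → factor 5
Step 4: 200 μL brought to 20 mL → factor 20000/200 = 100
Step 5: 5-fold → factor 5
Dilution factor to solution 2 = 20; to solution 5 = 50000
[solution 2]/[solution 5] = (factor to solution 5)/(factor to solution 2) = 50000/20 = 2.50 × 10^3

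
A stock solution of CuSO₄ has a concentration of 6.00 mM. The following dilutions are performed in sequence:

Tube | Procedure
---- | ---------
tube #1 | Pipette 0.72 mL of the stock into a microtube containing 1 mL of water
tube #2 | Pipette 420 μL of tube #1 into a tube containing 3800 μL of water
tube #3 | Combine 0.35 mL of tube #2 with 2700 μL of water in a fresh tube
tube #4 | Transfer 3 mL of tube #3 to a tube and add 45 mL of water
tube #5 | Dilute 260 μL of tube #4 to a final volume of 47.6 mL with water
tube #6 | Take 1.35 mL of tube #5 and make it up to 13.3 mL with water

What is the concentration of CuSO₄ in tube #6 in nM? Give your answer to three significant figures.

0.994 nM

Step 1: 0.72 mL + 1 mL = 1.72 mL total → factor 1.72/0.72 = 2.3889
Step 2: 420 μL + 3800 μL = 4220 μL total → factor 4220/420 = 10.048
Step 3: 0.35 mL + 2700 μL = 3.05 mL total → factor 3.05/0.35 = 8.7143
Step 4: 3 mL + 45 mL = 48 mL total → factor 48/3 = 16
Step 5: 260 μL brought to 47.6 mL → factor 47600/260 = 183.08
Step 6: 1.35 mL brought to 13.3 mL → factor 13.3/1.35 = 9.8519
Overall dilution factor = 2.3889 × 10.048 × 8.7143 × 16 × 183.08 × 9.8519 = 6.0362 × 10^6
Final = 6.00 mM / 6.0362 × 10^6 = 9.940 × 10^-7 mM = 0.994 nM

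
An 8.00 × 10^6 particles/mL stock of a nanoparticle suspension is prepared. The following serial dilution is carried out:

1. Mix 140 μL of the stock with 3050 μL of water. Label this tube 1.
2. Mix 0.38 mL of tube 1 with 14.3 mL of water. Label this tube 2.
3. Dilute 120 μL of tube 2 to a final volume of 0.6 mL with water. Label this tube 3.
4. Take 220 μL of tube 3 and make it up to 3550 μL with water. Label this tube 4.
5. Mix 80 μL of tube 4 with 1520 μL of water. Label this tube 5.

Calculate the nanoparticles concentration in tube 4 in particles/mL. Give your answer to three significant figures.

113 particles/mL

Step 1: 140 μL + 3050 μL = 3190 μL total → factor 3190/140 = 22.786
Step 2: 0.38 mL + 14.3 mL = 14.68 mL total → factor 14.68/0.38 = 38.632
Step 3: 120 μL brought to 0.6 mL → factor 600/120 = 5
Step 4: 220 μL brought to 3550 μL → factor 3550/220 = 16.136
Dilution factor through tube 4 = 22.786 × 38.632 × 5 × 16.136 = 71020
[tube 4] = 8.00 × 10^6 particles/mL / 71020 = 113 particles/mL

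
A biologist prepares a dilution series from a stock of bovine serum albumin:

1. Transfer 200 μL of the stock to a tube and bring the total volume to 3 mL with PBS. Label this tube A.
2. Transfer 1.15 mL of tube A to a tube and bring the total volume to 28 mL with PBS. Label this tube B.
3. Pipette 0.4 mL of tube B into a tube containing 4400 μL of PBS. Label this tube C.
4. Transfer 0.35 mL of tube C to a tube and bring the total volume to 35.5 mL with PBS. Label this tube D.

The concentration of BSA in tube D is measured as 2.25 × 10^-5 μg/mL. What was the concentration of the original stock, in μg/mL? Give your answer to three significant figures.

10.0 μg/mL

Step 1: 200 μL brought to 3 mL → factor 3000/200 = 15
Step 2: 1.15 mL brought to 28 mL → factor 28/1.15 = 24.348
Step 3: 0.4 mL + 4400 μL = 4.8 mL total → factor 4.8/0.4 = 12
Step 4: 0.35 mL brought to 35.5 mL → factor 35.5/0.35 = 101.43
Overall dilution factor = 15 × 24.348 × 12 × 101.43 = 4.4452 × 10^5
Stock = 2.25 × 10^-5 μg/mL × 4.4452 × 10^5 = 10.0 μg/mL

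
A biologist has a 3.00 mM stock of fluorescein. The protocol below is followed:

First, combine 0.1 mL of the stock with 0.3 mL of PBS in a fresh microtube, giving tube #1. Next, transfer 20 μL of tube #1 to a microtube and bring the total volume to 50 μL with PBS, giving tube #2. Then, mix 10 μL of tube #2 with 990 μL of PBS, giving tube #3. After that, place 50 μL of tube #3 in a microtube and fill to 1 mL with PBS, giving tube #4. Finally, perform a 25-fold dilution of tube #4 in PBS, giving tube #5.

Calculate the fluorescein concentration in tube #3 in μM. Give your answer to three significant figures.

3.00 μM

Step 1: 0.1 mL + 0.3 mL = 0.4 mL total → factor 0.4/0.1 = 4
Step 2: 20 μL brought to 50 μL → factor 50/20 = 2.5
Step 3: 10 μL + 990 μL = 1000 μL total → factor 1000/10 = 100
Dilution factor through tube #3 = 4 × 2.5 × 100 = 1000
[tube #3] = 3.00 mM / 1000 = 0.003000 mM = 3.00 μM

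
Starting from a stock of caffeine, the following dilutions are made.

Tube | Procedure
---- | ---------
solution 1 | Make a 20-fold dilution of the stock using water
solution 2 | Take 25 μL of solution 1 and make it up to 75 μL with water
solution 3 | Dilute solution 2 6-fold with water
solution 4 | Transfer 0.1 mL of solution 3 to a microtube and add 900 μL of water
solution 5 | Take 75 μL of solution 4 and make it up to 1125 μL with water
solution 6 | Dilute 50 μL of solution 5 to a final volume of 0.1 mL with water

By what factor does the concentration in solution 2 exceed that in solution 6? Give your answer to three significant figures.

1.80 × 10^3

Step 1: 20-fold → factor 20
Step 2: 25 μL brought to 75 μL → factor 75/25 = 3
Step 3: 6-fold → factor 6
Step 4: 0.1 mL + 900 μL = 1 mL total → factor 1/0.1 = 10
Step 5: 75 μL brought to 1125 μL → factor 1125/75 = 15
Step 6: 50 μL brought to 0.1 mL → factor 100/50 = 2
Dilution factor to solution 2 = 60; to solution 6 = 1.08 × 10^5
[solution 2]/[solution 6] = (factor to solution 6)/(factor to solution 2) = 1.08 × 10^5/60 = 1.80 × 10^3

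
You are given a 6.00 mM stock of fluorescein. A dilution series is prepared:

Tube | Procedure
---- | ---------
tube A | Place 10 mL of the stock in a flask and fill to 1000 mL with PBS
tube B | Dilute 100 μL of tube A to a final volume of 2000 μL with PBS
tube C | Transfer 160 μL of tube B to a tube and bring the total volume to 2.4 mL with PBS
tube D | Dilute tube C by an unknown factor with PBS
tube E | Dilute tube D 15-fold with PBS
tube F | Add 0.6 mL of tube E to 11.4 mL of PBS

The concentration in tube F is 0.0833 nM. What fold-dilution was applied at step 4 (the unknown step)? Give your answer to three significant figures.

8.00-fold

Step 1: 10 mL brought to 1000 mL → factor 1000/10 = 100
Step 2: 100 μL brought to 2000 μL → factor 2000/100 = 20
Step 3: 160 μL brought to 2.4 mL → factor 2400/160 = 15
Step 4: unknown factor x
Step 5: 15-fold → factor 15
Step 6: 0.6 mL + 11.4 mL = 12 mL total → factor 12/0.6 = 20
Product of known-step factors = 9 × 10^6
Overall factor = 6.00 mM / (0.0833 nM) = 7.2029 × 10^7
x = 7.2029 × 10^7 / 9 × 10^6 = 8.00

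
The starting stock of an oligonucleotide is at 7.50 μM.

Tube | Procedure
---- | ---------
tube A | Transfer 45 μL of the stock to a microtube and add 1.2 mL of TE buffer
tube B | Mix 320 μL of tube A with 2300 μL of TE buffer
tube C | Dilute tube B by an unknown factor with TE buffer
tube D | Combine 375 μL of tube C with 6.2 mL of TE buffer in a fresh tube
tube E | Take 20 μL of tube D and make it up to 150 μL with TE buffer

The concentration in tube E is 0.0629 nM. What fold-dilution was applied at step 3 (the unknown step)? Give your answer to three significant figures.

Step 1: 45 μL + 1.2 mL = 1245 μL total → factor 1245/45 = 27.667
Step 2: 320 μL + 2300 μL = 2620 μL total → factor 2620/320 = 8.1875
Step 3: unknown factor x
Step 4: 375 μL + 6.2 mL = 6575 μL total → factor 6575/375 = 17.533
Step 5: 20 μL brought to 150 μL → factor 150/20 = 7.5
Product of known-step factors = 29787
Overall factor = 7.50 μM / (0.0629 nM) = 1.1924 × 10^5
x = 1.1924 × 10^5 / 29787 = 4.00

4.00-fold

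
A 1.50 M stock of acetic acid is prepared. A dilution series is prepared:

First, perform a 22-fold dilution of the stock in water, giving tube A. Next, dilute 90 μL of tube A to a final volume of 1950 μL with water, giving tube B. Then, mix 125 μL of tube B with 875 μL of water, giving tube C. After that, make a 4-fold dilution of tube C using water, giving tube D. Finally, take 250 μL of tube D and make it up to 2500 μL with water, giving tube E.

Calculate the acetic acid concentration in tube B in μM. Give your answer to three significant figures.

3.15 × 10^3 μM

Step 1: 22-fold → factor 22
Step 2: 90 μL brought to 1950 μL → factor 1950/90 = 21.667
Dilution factor through tube B = 22 × 21.667 = 476.67
[tube B] = 1.50 M / 476.67 = 0.003147 M = 3.15 × 10^3 μM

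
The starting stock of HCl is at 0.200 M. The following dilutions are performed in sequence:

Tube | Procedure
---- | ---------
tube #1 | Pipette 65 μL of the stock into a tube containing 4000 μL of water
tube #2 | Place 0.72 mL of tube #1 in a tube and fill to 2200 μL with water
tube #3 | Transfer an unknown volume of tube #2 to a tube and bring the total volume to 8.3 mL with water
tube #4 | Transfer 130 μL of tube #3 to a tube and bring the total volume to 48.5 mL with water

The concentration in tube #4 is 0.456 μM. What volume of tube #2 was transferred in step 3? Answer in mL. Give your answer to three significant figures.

Step 1: 65 μL + 4000 μL = 4065 μL total → factor 4065/65 = 62.538
Step 2: 0.72 mL brought to 2200 μL → factor 2.2/0.72 = 3.0556
Step 3: v brought to 8.3 mL → factor = 8.3 mL/v
Step 4: 130 μL brought to 48.5 mL → factor 48500/130 = 373.08
Product of known-step factors = 71291
Overall factor = 0.200 M / (0.456 μM) = 4.386 × 10^5
Step-3 factor = 4.386 × 10^5 / 71291 = 6.1522
v = 8.3 mL / 6.1522 = 1.35 mL

1.35 mL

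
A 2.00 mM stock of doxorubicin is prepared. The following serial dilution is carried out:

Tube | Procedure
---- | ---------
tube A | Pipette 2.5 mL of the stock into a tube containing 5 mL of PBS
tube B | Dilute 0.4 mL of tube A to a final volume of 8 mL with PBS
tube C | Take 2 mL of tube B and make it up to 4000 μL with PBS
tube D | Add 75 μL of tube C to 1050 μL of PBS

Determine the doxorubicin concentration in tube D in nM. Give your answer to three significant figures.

Step 1: 2.5 mL + 5 mL = 7.5 mL total → factor 7.5/2.5 = 3
Step 2: 0.4 mL brought to 8 mL → factor 8/0.4 = 20
Step 3: 2 mL brought to 4000 μL → factor 4/2 = 2
Step 4: 75 μL + 1050 μL = 1125 μL total → factor 1125/75 = 15
Overall dilution factor = 3 × 20 × 2 × 15 = 1800
Final = 2.00 mM / 1800 = 0.001111 mM = 1.11 × 10^3 nM

1.11 × 10^3 nM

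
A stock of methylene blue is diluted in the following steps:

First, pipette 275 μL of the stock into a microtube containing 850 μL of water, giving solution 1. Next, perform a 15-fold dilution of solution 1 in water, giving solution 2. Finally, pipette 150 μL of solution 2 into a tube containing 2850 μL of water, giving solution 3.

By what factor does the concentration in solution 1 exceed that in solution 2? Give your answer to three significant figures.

15.0

Step 1: 275 μL + 850 μL = 1125 μL total → factor 1125/275 = 4.0909
Step 2: 15-fold → factor 15
Dilution factor to solution 1 = 4.0909; to solution 2 = 61.364
[solution 1]/[solution 2] = (factor to solution 2)/(factor to solution 1) = 61.364/4.0909 = 15.0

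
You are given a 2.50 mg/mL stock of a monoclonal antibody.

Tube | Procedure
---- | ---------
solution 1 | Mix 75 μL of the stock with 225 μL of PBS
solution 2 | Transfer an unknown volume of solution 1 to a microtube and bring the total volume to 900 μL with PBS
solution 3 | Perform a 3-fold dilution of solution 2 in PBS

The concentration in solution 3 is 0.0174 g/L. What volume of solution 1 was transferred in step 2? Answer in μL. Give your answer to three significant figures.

Step 1: 75 μL + 225 μL = 300 μL total → factor 300/75 = 4
Step 2: v brought to 900 μL → factor = 900 μL/v
Step 3: 3-fold → factor 3
Product of known-step factors = 12
Overall factor = 2.50 mg/mL / (0.0174 g/L) = 143.68
Step-2 factor = 143.68 / 12 = 11.973
v = 900 μL / 11.973 = 75.2 μL

75.2 μL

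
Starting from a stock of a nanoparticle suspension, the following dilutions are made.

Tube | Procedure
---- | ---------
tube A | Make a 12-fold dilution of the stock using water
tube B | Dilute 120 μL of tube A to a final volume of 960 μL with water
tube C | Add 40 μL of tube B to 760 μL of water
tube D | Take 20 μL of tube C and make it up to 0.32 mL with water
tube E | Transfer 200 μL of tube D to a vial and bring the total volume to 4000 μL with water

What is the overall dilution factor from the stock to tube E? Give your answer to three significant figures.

6.14 × 10^5

Step 1: 12-fold → factor 12
Step 2: 120 μL brought to 960 μL → factor 960/120 = 8
Step 3: 40 μL + 760 μL = 800 μL total → factor 800/40 = 20
Step 4: 20 μL brought to 0.32 mL → factor 320/20 = 16
Step 5: 200 μL brought to 4000 μL → factor 4000/200 = 20
Overall dilution factor = 12 × 8 × 20 × 16 × 20 = 6.144 × 10^5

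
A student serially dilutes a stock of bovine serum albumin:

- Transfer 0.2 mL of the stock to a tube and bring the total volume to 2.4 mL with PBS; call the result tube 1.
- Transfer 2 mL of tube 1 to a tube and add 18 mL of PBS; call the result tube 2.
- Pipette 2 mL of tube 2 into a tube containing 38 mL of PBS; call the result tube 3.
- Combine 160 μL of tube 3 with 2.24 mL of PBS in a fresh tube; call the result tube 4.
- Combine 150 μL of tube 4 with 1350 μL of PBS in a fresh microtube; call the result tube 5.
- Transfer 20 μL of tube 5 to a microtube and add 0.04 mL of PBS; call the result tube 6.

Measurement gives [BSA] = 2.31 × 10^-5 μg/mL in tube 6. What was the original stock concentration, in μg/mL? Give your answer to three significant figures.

24.9 μg/mL

Step 1: 0.2 mL brought to 2.4 mL → factor 2.4/0.2 = 12
Step 2: 2 mL + 18 mL = 20 mL total → factor 20/2 = 10
Step 3: 2 mL + 38 mL = 40 mL total → factor 40/2 = 20
Step 4: 160 μL + 2.24 mL = 2400 μL total → factor 2400/160 = 15
Step 5: 150 μL + 1350 μL = 1500 μL total → factor 1500/150 = 10
Step 6: 20 μL + 0.04 mL = 60 μL total → factor 60/20 = 3
Overall dilution factor = 12 × 10 × 20 × 15 × 10 × 3 = 1.08 × 10^6
Stock = 2.31 × 10^-5 μg/mL × 1.08 × 10^6 = 24.9 μg/mL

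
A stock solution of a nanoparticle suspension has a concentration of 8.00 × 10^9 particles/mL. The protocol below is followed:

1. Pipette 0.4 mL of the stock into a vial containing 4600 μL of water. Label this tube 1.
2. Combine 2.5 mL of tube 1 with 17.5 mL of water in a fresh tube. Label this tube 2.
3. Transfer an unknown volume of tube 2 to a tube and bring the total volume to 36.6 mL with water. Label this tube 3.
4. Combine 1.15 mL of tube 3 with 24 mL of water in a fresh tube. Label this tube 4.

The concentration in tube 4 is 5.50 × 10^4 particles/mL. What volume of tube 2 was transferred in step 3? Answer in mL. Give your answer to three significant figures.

Step 1: 0.4 mL + 4600 μL = 5 mL total → factor 5/0.4 = 12.5
Step 2: 2.5 mL + 17.5 mL = 20 mL total → factor 20/2.5 = 8
Step 3: v brought to 36.6 mL → factor = 36.6 mL/v
Step 4: 1.15 mL + 24 mL = 25.15 mL total → factor 25.15/1.15 = 21.87
Product of known-step factors = 2187
Overall factor = 8.00 × 10^9 particles/mL / (5.50 × 10^4 particles/mL) = 1.4545 × 10^5
Step-3 factor = 1.4545 × 10^5 / 2187 = 66.51
v = 36.6 mL / 66.51 = 0.550 mL

0.550 mL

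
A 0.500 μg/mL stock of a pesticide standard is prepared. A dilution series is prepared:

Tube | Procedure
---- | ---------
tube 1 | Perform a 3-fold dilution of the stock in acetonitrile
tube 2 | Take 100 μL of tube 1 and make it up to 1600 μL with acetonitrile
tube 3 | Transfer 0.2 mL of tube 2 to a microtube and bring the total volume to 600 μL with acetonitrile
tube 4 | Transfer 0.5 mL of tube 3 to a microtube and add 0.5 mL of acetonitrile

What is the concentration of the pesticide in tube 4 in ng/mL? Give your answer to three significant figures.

Step 1: 3-fold → factor 3
Step 2: 100 μL brought to 1600 μL → factor 1600/100 = 16
Step 3: 0.2 mL brought to 600 μL → factor 0.6/0.2 = 3
Step 4: 0.5 mL + 0.5 mL = 1 mL total → factor 1/0.5 = 2
Overall dilution factor = 3 × 16 × 3 × 2 = 288
Final = 0.500 μg/mL / 288 = 0.001736 μg/mL = 1.74 ng/mL

1.74 ng/mL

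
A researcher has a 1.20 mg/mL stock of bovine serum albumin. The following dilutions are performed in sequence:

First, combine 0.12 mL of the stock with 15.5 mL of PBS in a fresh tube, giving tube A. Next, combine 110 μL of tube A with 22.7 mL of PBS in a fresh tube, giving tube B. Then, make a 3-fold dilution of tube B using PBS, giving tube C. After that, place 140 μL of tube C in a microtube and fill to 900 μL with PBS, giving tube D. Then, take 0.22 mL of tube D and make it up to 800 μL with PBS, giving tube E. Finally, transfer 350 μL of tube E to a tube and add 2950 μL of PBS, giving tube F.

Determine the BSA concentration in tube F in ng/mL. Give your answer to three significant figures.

Step 1: 0.12 mL + 15.5 mL = 15.62 mL total → factor 15.62/0.12 = 130.17
Step 2: 110 μL + 22.7 mL = 22810 μL total → factor 22810/110 = 207.36
Step 3: 3-fold → factor 3
Step 4: 140 μL brought to 900 μL → factor 900/140 = 6.4286
Step 5: 0.22 mL brought to 800 μL → factor 0.8/0.22 = 3.6364
Step 6: 350 μL + 2950 μL = 3300 μL total → factor 3300/350 = 9.4286
Overall dilution factor = 130.17 × 207.36 × 3 × 6.4286 × 3.6364 × 9.4286 = 1.7848 × 10^7
Final = 1.20 mg/mL / 1.7848 × 10^7 = 6.724 × 10^-8 mg/mL = 0.0672 ng/mL

0.0672 ng/mL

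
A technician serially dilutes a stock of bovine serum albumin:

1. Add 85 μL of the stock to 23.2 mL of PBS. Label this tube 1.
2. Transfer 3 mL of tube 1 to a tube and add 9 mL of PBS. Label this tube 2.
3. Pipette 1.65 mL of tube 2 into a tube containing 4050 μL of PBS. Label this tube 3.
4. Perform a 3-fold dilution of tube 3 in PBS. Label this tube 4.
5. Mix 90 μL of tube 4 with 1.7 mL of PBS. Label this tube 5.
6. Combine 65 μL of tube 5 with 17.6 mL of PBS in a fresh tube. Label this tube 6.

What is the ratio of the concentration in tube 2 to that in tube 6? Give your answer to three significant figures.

Step 1: 85 μL + 23.2 mL = 23285 μL total → factor 23285/85 = 273.94
Step 2: 3 mL + 9 mL = 12 mL total → factor 12/3 = 4
Step 3: 1.65 mL + 4050 μL = 5.7 mL total → factor 5.7/1.65 = 3.4545
Step 4: 3-fold → factor 3
Step 5: 90 μL + 1.7 mL = 1790 μL total → factor 1790/90 = 19.889
Step 6: 65 μL + 17.6 mL = 17665 μL total → factor 17665/65 = 271.77
Dilution factor to tube 2 = 1095.8; to tube 6 = 6.1382 × 10^7
[tube 2]/[tube 6] = (factor to tube 6)/(factor to tube 2) = 6.1382 × 10^7/1095.8 = 5.60 × 10^4

5.60 × 10^4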